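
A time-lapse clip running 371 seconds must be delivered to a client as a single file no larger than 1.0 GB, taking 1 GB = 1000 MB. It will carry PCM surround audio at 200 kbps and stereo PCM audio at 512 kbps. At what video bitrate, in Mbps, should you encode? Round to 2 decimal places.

20.85 Mbps

Budget: 1.0 GB = 8000.0 Mb.
Total bitrate budget: 8000.0 Mb / 371 s = 21.563 Mbps.
Audio total: 200 + 512 = 712 kbps = 0.712 Mbps.
Video: 21.563 − 0.712 = 20.851 Mbps.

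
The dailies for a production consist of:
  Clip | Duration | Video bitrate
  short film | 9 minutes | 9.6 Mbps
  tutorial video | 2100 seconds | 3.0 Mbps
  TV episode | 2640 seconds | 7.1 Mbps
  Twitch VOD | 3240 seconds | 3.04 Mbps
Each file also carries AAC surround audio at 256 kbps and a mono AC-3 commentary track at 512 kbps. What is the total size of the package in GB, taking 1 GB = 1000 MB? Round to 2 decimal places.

Audio total: 256 + 512 = 768 kbps = 0.768 Mbps.
short film: 10.368 Mbps × 540 s = 5598.7 Mb
tutorial video: 3.768 Mbps × 2100 s = 7912.8 Mb
TV episode: 7.868 Mbps × 2640 s = 20771.5 Mb
Twitch VOD: 3.808 Mbps × 3240 s = 12337.9 Mb
Total: 46621.0 Mb = 5827.6 MB.
= 5.828 GB.

5.83 GB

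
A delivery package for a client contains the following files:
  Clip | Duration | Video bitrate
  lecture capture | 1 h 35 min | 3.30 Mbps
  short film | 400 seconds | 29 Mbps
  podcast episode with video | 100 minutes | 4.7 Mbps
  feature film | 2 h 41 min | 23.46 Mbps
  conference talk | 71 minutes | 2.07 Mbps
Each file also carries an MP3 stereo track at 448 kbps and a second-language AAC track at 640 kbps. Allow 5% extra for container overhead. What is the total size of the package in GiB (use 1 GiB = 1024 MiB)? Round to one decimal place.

Audio total: 448 + 640 = 1088 kbps = 1.088 Mbps.
lecture capture: 4.388 Mbps × 5700 s × 1.05 = 26262.2 Mb
short film: 30.088 Mbps × 400 s × 1.05 = 12637.0 Mb
podcast episode with video: 5.788 Mbps × 6000 s × 1.05 = 36464.4 Mb
feature film: 24.548 Mbps × 9660 s × 1.05 = 248990.4 Mb
conference talk: 3.158 Mbps × 4260 s × 1.05 = 14125.7 Mb
Total: 338479.6 Mb = 42310.0 MB.
= 39.40 GiB.

39.4 GiB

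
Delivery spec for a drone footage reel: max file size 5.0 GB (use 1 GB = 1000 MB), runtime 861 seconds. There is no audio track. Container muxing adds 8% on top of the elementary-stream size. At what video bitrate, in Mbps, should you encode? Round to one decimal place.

43.0 Mbps

Budget: 5.0 GB = 40000.0 Mb.
Stream payload after overhead: 40000.0 / 1.08 = 37037.0 Mb.
Total bitrate budget: 37037.0 Mb / 861 s = 43.016 Mbps.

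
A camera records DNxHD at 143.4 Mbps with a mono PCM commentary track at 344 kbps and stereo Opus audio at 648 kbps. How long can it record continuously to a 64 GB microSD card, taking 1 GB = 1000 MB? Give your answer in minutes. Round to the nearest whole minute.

Audio total: 344 + 648 = 992 kbps = 0.992 Mbps.
Total bitrate: 143.4 + 0.992 = 144.392 Mbps.
Capacity: 64 GB = 512,000 Mb.
Recording time: 512,000 / 144.392 = 3,546 s ≈ 59.1 minutes.

59 minutes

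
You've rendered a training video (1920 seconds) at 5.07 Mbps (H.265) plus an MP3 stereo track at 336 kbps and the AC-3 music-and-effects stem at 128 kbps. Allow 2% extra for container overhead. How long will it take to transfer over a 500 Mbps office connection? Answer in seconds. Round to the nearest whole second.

22 seconds

Audio total: 336 + 128 = 464 kbps = 0.464 Mbps.
Total bitrate: 5.534 Mbps.
File: 5.534 Mbps × 1920 s = 10625.3 Mb.
With 2% container overhead: ×1.02. → 10837.8 Mb.
At 500 Mbps: 10837.8 / 500 = 21.7 s ≈ 21.7 seconds.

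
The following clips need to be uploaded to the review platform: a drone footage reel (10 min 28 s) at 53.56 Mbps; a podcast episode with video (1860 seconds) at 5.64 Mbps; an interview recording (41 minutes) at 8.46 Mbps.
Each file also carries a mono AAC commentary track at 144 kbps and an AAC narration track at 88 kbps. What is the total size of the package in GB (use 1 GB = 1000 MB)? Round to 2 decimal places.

Audio total: 144 + 88 = 232 kbps = 0.232 Mbps.
drone footage reel: 53.792 Mbps × 628 s = 33781.4 Mb
podcast episode with video: 5.872 Mbps × 1860 s = 10921.9 Mb
interview recording: 8.692 Mbps × 2460 s = 21382.3 Mb
Total: 66085.6 Mb = 8260.7 MB.
= 8.261 GB.

8.26 GB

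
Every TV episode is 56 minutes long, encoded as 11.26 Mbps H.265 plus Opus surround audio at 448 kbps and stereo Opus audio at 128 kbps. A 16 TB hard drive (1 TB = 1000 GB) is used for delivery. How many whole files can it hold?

3218

56 min = 3360 s
Audio total: 448 + 128 = 576 kbps = 0.576 Mbps.
Total bitrate: 11.836 Mbps.
Per item: 11.836 Mbps × 3360 s = 39,769 Mb = 4,971 MB.
Capacity: 16 TB = 128,000,000 Mb; 3218.59 items → 3218 complete.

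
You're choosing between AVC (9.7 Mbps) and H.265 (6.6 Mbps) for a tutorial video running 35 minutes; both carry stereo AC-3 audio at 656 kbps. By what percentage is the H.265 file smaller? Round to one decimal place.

35 min = 2100 s
Audio: 656 kbps = 0.656 Mbps.
AVC: 10.356 Mbps × 2100 s = 21747.6 Mb = 2.718 GB.
H.265: 7.256 Mbps × 2100 s = 15237.6 Mb = 1.905 GB.
Reduction: (1 − 1.905/2.718) × 100 = 29.93%.

29.9%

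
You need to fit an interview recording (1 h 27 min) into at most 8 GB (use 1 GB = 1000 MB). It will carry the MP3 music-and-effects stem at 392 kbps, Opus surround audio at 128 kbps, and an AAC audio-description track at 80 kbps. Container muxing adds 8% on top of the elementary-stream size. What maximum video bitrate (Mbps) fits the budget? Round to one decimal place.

10.8 Mbps

Budget: 8 GB = 64000.0 Mb.
Stream payload after overhead: 64000.0 / 1.08 = 59259.3 Mb.
1 h 27 min = 87 min = 5220 s
Total bitrate budget: 59259.3 Mb / 5220 s = 11.352 Mbps.
Audio total: 392 + 128 + 80 = 600 kbps = 0.600 Mbps.
Video: 11.352 − 0.600 = 10.752 Mbps.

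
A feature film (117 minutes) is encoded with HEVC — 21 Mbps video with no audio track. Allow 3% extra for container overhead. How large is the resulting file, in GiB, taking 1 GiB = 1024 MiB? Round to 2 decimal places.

17.68 GiB

117 min = 7020 s
Total bitrate: 21 Mbps.
Stream data: 21.000 Mbps × 7020 s = 147420.0 Mb.
With 3% container overhead: ×1.03.
151,843 Mb = 18,980,325,000 bytes ÷ 1,073,741,824 = 17.68 GiB.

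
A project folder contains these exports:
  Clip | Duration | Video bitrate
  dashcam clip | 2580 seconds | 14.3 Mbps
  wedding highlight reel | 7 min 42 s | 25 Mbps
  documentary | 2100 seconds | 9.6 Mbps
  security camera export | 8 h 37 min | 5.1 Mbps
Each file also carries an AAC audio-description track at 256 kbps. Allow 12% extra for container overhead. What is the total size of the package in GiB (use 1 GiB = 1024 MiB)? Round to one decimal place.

30.8 GiB

Audio: 256 kbps = 0.256 Mbps.
dashcam clip: 14.556 Mbps × 2580 s × 1.12 = 42061.0 Mb
wedding highlight reel: 25.256 Mbps × 462 s × 1.12 = 13068.5 Mb
documentary: 9.856 Mbps × 2100 s × 1.12 = 23181.3 Mb
security camera export: 5.356 Mbps × 31020 s × 1.12 = 186080.3 Mb
Total: 264391.1 Mb = 33048.9 MB.
= 30.78 GiB.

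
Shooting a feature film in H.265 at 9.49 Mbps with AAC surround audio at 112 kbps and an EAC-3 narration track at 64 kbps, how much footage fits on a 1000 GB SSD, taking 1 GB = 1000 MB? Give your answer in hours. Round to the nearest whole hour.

Audio total: 112 + 64 = 176 kbps = 0.176 Mbps.
Total bitrate: 9.49 + 0.176 = 9.666 Mbps.
Capacity: 1000 GB = 8,000,000 Mb.
Recording time: 8,000,000 / 9.666 = 827,643 s ≈ 230 hours.

230 hours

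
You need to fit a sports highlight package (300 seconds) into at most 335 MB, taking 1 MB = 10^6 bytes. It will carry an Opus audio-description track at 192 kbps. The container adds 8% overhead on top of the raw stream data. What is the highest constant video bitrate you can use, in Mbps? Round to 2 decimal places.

Budget: 335 MB = 2680.0 Mb.
Stream payload after overhead: 2680.0 / 1.08 = 2481.5 Mb.
Total bitrate budget: 2481.5 Mb / 300 s = 8.272 Mbps.
Audio: 192 kbps = 0.192 Mbps.
Video: 8.272 − 0.192 = 8.080 Mbps.

8.08 Mbps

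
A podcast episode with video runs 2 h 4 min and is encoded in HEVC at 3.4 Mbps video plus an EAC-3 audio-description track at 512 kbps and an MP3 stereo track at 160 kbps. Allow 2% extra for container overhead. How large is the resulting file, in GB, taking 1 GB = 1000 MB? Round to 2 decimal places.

3.86 GB

2 h 4 min = 124 min = 7440 s
Audio total: 512 + 160 = 672 kbps = 0.672 Mbps.
Total bitrate: 3.4 + 0.672 = 4.072 Mbps.
Stream data: 4.072 Mbps × 7440 s = 30295.7 Mb.
With 2% container overhead: ×1.02.
30,902 Mb ÷ 8 = 3,863 MB → 3.863 GB.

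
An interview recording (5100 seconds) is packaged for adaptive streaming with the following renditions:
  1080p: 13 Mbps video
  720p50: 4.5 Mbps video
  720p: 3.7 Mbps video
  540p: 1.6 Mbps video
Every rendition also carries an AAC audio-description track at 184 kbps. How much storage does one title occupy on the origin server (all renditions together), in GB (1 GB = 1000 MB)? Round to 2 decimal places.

Audio: 184 kbps = 0.184 Mbps.
Sum of rendition bitrates: (13+0.184) + (4.5+0.184) + (3.7+0.184) + (1.6+0.184) = 23.536 Mbps.
× 5100 s = 120,034 Mb = 15,004 MB = 15.00 GB.

15.00 GB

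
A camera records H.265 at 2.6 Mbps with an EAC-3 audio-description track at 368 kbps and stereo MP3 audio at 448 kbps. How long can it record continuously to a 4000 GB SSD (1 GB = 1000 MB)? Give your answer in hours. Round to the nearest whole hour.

Audio total: 368 + 448 = 816 kbps = 0.816 Mbps.
Total bitrate: 2.6 + 0.816 = 3.416 Mbps.
Capacity: 4000 GB = 32,000,000 Mb.
Recording time: 32,000,000 / 3.416 = 9,367,681 s ≈ 2,602 hours.

2602 hours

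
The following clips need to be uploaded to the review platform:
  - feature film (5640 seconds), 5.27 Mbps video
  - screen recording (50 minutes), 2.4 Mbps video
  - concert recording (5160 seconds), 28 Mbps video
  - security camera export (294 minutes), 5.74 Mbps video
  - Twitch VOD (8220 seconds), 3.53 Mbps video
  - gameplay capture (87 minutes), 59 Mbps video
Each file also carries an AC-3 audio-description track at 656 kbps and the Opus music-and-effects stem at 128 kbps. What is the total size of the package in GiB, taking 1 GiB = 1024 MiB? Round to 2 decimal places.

Audio total: 656 + 128 = 784 kbps = 0.784 Mbps.
feature film: 6.054 Mbps × 5640 s = 34144.6 Mb
screen recording: 3.184 Mbps × 3000 s = 9552.0 Mb
concert recording: 28.784 Mbps × 5160 s = 148525.4 Mb
security camera export: 6.524 Mbps × 17640 s = 115083.4 Mb
Twitch VOD: 4.314 Mbps × 8220 s = 35461.1 Mb
gameplay capture: 59.784 Mbps × 5220 s = 312072.5 Mb
Total: 654838.9 Mb = 81854.9 MB.
= 76.23 GiB.

76.23 GiB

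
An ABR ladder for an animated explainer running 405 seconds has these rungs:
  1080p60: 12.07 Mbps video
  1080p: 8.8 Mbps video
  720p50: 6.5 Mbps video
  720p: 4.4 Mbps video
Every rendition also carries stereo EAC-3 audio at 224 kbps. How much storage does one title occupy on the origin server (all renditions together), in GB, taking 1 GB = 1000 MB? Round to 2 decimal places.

1.65 GB

Audio: 224 kbps = 0.224 Mbps.
Sum of rendition bitrates: (12.07+0.224) + (8.8+0.224) + (6.5+0.224) + (4.4+0.224) = 32.666 Mbps.
× 405 s = 13,230 Mb = 1,654 MB = 1.654 GB.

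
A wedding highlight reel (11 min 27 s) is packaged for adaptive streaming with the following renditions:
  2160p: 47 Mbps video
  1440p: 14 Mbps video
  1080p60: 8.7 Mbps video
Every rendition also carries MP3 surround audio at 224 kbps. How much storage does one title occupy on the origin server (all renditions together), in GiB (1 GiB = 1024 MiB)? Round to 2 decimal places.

5.63 GiB

11 min 27 s = 687 s
Audio: 224 kbps = 0.224 Mbps.
Sum of rendition bitrates: (47+0.224) + (14+0.224) + (8.7+0.224) = 70.372 Mbps.
× 687 s = 48,346 Mb = 6,043 MB = 5.628 GiB.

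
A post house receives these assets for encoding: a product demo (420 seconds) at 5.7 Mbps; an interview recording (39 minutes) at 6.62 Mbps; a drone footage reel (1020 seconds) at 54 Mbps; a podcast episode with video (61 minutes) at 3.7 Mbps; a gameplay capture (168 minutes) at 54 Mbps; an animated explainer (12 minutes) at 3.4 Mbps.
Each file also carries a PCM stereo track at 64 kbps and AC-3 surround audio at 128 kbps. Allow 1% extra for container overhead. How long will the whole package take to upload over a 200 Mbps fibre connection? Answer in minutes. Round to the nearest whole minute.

54 minutes

Audio total: 64 + 128 = 192 kbps = 0.192 Mbps.
product demo: 5.892 Mbps × 420 s × 1.01 = 2499.4 Mb
interview recording: 6.812 Mbps × 2340 s × 1.01 = 16099.5 Mb
drone footage reel: 54.192 Mbps × 1020 s × 1.01 = 55828.6 Mb
podcast episode with video: 3.892 Mbps × 3660 s × 1.01 = 14387.2 Mb
gameplay capture: 54.192 Mbps × 10080 s × 1.01 = 551717.9 Mb
animated explainer: 3.592 Mbps × 720 s × 1.01 = 2612.1 Mb
Total: 643144.6 Mb = 80393.1 MB.
At 200 Mbps: 643144.6 / 200 = 3216 s ≈ 53.6 minutes.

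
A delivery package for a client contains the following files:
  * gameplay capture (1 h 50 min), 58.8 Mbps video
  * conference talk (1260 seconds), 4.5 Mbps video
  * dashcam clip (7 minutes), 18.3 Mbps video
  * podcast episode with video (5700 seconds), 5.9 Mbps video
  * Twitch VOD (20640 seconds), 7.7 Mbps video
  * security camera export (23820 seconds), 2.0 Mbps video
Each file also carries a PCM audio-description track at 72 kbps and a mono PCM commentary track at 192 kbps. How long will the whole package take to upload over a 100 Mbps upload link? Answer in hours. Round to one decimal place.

Audio total: 72 + 192 = 264 kbps = 0.264 Mbps.
gameplay capture: 59.064 Mbps × 6600 s = 389822.4 Mb
conference talk: 4.764 Mbps × 1260 s = 6002.6 Mb
dashcam clip: 18.564 Mbps × 420 s = 7796.9 Mb
podcast episode with video: 6.164 Mbps × 5700 s = 35134.8 Mb
Twitch VOD: 7.964 Mbps × 20640 s = 164377.0 Mb
security camera export: 2.264 Mbps × 23820 s = 53928.5 Mb
Total: 657062.2 Mb = 82132.8 MB.
At 100 Mbps: 657062.2 / 100 = 6571 s ≈ 1.83 hours.

1.8 hours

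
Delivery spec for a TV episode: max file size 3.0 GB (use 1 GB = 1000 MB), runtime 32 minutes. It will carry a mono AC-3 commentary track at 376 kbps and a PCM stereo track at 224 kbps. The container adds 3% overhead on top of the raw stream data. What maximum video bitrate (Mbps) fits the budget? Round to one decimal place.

11.5 Mbps

Budget: 3.0 GB = 24000.0 Mb.
Stream payload after overhead: 24000.0 / 1.03 = 23301.0 Mb.
32 min = 1920 s
Total bitrate budget: 23301.0 Mb / 1920 s = 12.136 Mbps.
Audio total: 376 + 224 = 600 kbps = 0.600 Mbps.
Video: 12.136 − 0.600 = 11.536 Mbps.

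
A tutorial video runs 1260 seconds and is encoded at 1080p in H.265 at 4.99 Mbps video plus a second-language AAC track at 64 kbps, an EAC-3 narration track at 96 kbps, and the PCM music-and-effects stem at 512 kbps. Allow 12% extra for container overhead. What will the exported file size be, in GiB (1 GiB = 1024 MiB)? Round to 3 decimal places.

Audio total: 64 + 96 + 512 = 672 kbps = 0.672 Mbps.
Total bitrate: 4.99 + 0.672 = 5.662 Mbps.
Stream data: 5.662 Mbps × 1260 s = 7134.1 Mb.
With 12% container overhead: ×1.12.
7,990 Mb = 998,776,800 bytes ÷ 1,073,741,824 = 0.9302 GiB.

0.930 GiB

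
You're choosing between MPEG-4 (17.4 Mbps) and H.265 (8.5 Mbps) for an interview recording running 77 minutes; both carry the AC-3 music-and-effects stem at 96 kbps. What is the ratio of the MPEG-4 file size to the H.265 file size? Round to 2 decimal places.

77 min = 4620 s
Audio: 96 kbps = 0.096 Mbps.
MPEG-4: 17.496 Mbps × 4620 s = 80831.5 Mb = 10.104 GB.
H.265: 8.596 Mbps × 4620 s = 39713.5 Mb = 4.964 GB.
Ratio: 10.104 / 4.964 = 2.035.

2.04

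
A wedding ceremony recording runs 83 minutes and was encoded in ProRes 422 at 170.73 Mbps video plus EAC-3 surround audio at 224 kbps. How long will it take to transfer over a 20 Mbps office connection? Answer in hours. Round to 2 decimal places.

11.82 hours

83 min = 4980 s
Audio: 224 kbps = 0.224 Mbps.
Total bitrate: 170.954 Mbps.
File: 170.954 Mbps × 4980 s = 851350.9 Mb.
At 20 Mbps: 851350.9 / 20 = 42567.5 s ≈ 11.8 hours.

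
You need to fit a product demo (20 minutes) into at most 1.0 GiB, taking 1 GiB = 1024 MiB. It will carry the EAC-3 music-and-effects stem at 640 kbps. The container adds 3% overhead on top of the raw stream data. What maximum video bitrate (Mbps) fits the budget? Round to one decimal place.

6.3 Mbps

Budget: 1.0 GiB = 8589.9 Mb.
Stream payload after overhead: 8589.9 / 1.03 = 8339.7 Mb.
20 min = 1200 s
Total bitrate budget: 8339.7 Mb / 1200 s = 6.950 Mbps.
Audio: 640 kbps = 0.640 Mbps.
Video: 6.950 − 0.640 = 6.310 Mbps.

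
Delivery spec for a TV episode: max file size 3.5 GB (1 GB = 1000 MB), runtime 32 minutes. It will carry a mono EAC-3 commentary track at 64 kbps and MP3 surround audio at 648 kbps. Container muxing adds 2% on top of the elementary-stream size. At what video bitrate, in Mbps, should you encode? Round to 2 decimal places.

13.59 Mbps

Budget: 3.5 GB = 28000.0 Mb.
Stream payload after overhead: 28000.0 / 1.02 = 27451.0 Mb.
32 min = 1920 s
Total bitrate budget: 27451.0 Mb / 1920 s = 14.297 Mbps.
Audio total: 64 + 648 = 712 kbps = 0.712 Mbps.
Video: 14.297 − 0.712 = 13.585 Mbps.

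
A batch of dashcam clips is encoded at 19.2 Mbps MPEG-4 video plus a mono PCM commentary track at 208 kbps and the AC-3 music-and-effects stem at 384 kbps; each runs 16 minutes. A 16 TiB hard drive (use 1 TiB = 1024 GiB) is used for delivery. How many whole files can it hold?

16 min = 960 s
Audio total: 208 + 384 = 592 kbps = 0.592 Mbps.
Total bitrate: 19.792 Mbps.
Per item: 19.792 Mbps × 960 s = 19,000 Mb = 2,375 MB.
Capacity: 16 TiB = 140,737,488 Mb; 7407.11 items → 7407 complete.

7407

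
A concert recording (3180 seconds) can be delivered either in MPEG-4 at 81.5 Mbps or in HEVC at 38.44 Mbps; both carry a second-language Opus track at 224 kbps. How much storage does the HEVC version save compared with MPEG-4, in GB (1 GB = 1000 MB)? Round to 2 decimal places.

17.12 GB

Audio: 224 kbps = 0.224 Mbps.
MPEG-4: 81.724 Mbps × 3180 s = 259882.3 Mb = 32.485 GB.
HEVC: 38.664 Mbps × 3180 s = 122951.5 Mb = 15.369 GB.
Saving: 32.485 − 15.369 = 17.116 GB.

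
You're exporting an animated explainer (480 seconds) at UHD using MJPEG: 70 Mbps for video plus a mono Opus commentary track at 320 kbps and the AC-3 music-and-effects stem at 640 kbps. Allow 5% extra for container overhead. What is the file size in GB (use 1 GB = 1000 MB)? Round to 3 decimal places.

Audio total: 320 + 640 = 960 kbps = 0.960 Mbps.
Total bitrate: 70 + 0.960 = 70.960 Mbps.
Stream data: 70.960 Mbps × 480 s = 34060.8 Mb.
With 5% container overhead: ×1.05.
35,764 Mb ÷ 8 = 4,470 MB → 4.470 GB.

4.470 GB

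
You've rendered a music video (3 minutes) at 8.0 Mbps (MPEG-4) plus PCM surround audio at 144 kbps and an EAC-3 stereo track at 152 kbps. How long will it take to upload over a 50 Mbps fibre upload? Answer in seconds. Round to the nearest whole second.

3 min = 180 s
Audio total: 144 + 152 = 296 kbps = 0.296 Mbps.
Total bitrate: 8.296 Mbps.
File: 8.296 Mbps × 180 s = 1493.3 Mb.
At 50 Mbps: 1493.3 / 50 = 29.9 s ≈ 29.9 seconds.

30 seconds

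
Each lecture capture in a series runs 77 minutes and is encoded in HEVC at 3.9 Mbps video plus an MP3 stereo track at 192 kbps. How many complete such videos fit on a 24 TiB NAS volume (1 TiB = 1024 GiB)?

11166

77 min = 4620 s
Audio: 192 kbps = 0.192 Mbps.
Total bitrate: 4.092 Mbps.
Per item: 4.092 Mbps × 4620 s = 18,905 Mb = 2,363 MB.
Capacity: 24 TiB = 211,106,233 Mb; 11166.66 items → 11166 complete.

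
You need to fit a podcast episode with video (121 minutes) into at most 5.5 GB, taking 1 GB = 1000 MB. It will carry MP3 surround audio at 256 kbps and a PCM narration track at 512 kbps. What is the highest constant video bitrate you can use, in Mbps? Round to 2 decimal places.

5.29 Mbps

Budget: 5.5 GB = 44000.0 Mb.
121 min = 7260 s
Total bitrate budget: 44000.0 Mb / 7260 s = 6.061 Mbps.
Audio total: 256 + 512 = 768 kbps = 0.768 Mbps.
Video: 6.061 − 0.768 = 5.293 Mbps.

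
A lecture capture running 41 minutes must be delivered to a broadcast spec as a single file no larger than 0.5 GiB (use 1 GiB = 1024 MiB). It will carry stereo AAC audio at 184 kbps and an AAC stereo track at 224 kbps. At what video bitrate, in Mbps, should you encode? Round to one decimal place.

1.3 Mbps

Budget: 0.5 GiB = 4295.0 Mb.
41 min = 2460 s
Total bitrate budget: 4295.0 Mb / 2460 s = 1.746 Mbps.
Audio total: 184 + 224 = 408 kbps = 0.408 Mbps.
Video: 1.746 − 0.408 = 1.338 Mbps.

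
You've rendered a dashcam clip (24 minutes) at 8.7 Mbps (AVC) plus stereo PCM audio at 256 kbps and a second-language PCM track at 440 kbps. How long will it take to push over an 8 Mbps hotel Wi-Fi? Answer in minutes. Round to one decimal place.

24 min = 1440 s
Audio total: 256 + 440 = 696 kbps = 0.696 Mbps.
Total bitrate: 9.396 Mbps.
File: 9.396 Mbps × 1440 s = 13530.2 Mb.
At 8 Mbps: 13530.2 / 8 = 1691.3 s ≈ 28.2 minutes.

28.2 minutes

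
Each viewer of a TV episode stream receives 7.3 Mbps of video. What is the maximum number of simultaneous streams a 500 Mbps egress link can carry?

500 Mbps = 500.0 Mbps; 500.0 / 7.300 = 68.49 → 68 viewers.

68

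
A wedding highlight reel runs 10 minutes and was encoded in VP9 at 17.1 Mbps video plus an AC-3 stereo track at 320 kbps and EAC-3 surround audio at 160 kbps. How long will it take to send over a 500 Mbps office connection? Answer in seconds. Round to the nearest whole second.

21 seconds

10 min = 600 s
Audio total: 320 + 160 = 480 kbps = 0.480 Mbps.
Total bitrate: 17.580 Mbps.
File: 17.580 Mbps × 600 s = 10548.0 Mb.
At 500 Mbps: 10548.0 / 500 = 21.1 s ≈ 21.1 seconds.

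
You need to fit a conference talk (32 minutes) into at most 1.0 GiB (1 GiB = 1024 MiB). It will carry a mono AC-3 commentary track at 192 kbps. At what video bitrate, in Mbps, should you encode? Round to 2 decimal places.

4.28 Mbps

Budget: 1.0 GiB = 8589.9 Mb.
32 min = 1920 s
Total bitrate budget: 8589.9 Mb / 1920 s = 4.474 Mbps.
Audio: 192 kbps = 0.192 Mbps.
Video: 4.474 − 0.192 = 4.282 Mbps.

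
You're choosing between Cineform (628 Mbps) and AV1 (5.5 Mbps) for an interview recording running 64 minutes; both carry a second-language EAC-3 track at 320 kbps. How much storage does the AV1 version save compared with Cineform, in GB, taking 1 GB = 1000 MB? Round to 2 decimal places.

64 min = 3840 s
Audio: 320 kbps = 0.320 Mbps.
Cineform: 628.320 Mbps × 3840 s = 2412748.8 Mb = 301.594 GB.
AV1: 5.820 Mbps × 3840 s = 22348.8 Mb = 2.794 GB.
Saving: 301.594 − 2.794 = 298.800 GB.

298.80 GB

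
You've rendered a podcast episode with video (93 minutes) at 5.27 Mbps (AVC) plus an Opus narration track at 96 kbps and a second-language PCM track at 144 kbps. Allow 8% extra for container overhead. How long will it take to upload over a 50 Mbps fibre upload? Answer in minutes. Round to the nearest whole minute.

11 minutes

93 min = 5580 s
Audio total: 96 + 144 = 240 kbps = 0.240 Mbps.
Total bitrate: 5.510 Mbps.
File: 5.510 Mbps × 5580 s = 30745.8 Mb.
With 8% container overhead: ×1.08. → 33205.5 Mb.
At 50 Mbps: 33205.5 / 50 = 664.1 s ≈ 11.1 minutes.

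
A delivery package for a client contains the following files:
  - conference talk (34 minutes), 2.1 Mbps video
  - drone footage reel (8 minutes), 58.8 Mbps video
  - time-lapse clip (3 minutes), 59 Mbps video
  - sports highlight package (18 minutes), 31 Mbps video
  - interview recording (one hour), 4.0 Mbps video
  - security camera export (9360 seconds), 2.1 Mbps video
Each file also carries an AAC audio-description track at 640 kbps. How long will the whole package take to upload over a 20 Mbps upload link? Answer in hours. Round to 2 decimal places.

1.69 hours

Audio: 640 kbps = 0.640 Mbps.
conference talk: 2.740 Mbps × 2040 s = 5589.6 Mb
drone footage reel: 59.440 Mbps × 480 s = 28531.2 Mb
time-lapse clip: 59.640 Mbps × 180 s = 10735.2 Mb
sports highlight package: 31.640 Mbps × 1080 s = 34171.2 Mb
interview recording: 4.640 Mbps × 3600 s = 16704.0 Mb
security camera export: 2.740 Mbps × 9360 s = 25646.4 Mb
Total: 121377.6 Mb = 15172.2 MB.
At 20 Mbps: 121377.6 / 20 = 6069 s ≈ 1.69 hours.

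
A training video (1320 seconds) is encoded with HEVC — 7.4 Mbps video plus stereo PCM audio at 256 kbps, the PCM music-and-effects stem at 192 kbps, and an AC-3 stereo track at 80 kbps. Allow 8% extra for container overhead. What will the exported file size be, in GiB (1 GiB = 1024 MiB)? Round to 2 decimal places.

1.32 GiB

Audio total: 256 + 192 + 80 = 528 kbps = 0.528 Mbps.
Total bitrate: 7.4 + 0.528 = 7.928 Mbps.
Stream data: 7.928 Mbps × 1320 s = 10465.0 Mb.
With 8% container overhead: ×1.08.
11,302 Mb = 1,412,769,600 bytes ÷ 1,073,741,824 = 1.316 GiB.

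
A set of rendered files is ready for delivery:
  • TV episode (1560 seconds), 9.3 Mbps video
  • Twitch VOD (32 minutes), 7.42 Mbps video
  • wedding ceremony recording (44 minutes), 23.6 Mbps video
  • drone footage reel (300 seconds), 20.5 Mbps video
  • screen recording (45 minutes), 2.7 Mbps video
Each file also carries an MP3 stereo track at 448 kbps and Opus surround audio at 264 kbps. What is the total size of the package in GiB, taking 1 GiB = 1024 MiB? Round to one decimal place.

12.9 GiB

Audio total: 448 + 264 = 712 kbps = 0.712 Mbps.
TV episode: 10.012 Mbps × 1560 s = 15618.7 Mb
Twitch VOD: 8.132 Mbps × 1920 s = 15613.4 Mb
wedding ceremony recording: 24.312 Mbps × 2640 s = 64183.7 Mb
drone footage reel: 21.212 Mbps × 300 s = 6363.6 Mb
screen recording: 3.412 Mbps × 2700 s = 9212.4 Mb
Total: 110991.8 Mb = 13874.0 MB.
= 12.92 GiB.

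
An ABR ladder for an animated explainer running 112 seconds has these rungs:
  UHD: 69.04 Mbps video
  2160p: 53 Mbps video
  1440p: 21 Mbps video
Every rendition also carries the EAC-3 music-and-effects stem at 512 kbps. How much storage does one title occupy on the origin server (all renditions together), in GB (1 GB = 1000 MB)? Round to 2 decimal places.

2.02 GB

Audio: 512 kbps = 0.512 Mbps.
Sum of rendition bitrates: (69.04+0.512) + (53+0.512) + (21+0.512) = 144.576 Mbps.
× 112 s = 16,193 Mb = 2,024 MB = 2.024 GB.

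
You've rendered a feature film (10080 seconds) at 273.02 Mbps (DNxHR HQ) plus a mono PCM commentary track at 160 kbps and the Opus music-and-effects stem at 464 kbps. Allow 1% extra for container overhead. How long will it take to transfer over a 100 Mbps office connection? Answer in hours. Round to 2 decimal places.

Audio total: 160 + 464 = 624 kbps = 0.624 Mbps.
Total bitrate: 273.644 Mbps.
File: 273.644 Mbps × 10080 s = 2758331.5 Mb.
With 1% container overhead: ×1.01. → 2785914.8 Mb.
At 100 Mbps: 2785914.8 / 100 = 27859.1 s ≈ 7.74 hours.

7.74 hours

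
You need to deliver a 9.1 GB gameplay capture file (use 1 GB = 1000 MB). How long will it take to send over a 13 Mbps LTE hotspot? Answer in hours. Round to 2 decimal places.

1.56 hours

File: 9.1 GB = 72800.0 Mb.
At 13 Mbps: 72800.0 / 13 = 5600.0 s ≈ 1.56 hours.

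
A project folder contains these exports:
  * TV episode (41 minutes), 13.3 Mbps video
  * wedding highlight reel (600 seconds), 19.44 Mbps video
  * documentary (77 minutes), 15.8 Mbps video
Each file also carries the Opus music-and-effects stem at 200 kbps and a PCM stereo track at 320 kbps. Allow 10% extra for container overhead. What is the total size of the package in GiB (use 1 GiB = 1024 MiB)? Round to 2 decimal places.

15.54 GiB

Audio total: 200 + 320 = 520 kbps = 0.520 Mbps.
TV episode: 13.820 Mbps × 2460 s × 1.10 = 37396.9 Mb
wedding highlight reel: 19.960 Mbps × 600 s × 1.10 = 13173.6 Mb
documentary: 16.320 Mbps × 4620 s × 1.10 = 82938.2 Mb
Total: 133508.8 Mb = 16688.6 MB.
= 15.54 GiB.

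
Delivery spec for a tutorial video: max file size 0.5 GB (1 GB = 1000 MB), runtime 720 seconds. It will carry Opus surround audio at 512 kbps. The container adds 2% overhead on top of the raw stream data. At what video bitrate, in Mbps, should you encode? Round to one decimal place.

Budget: 0.5 GB = 4000.0 Mb.
Stream payload after overhead: 4000.0 / 1.02 = 3921.6 Mb.
Total bitrate budget: 3921.6 Mb / 720 s = 5.447 Mbps.
Audio: 512 kbps = 0.512 Mbps.
Video: 5.447 − 0.512 = 4.935 Mbps.

4.9 Mbps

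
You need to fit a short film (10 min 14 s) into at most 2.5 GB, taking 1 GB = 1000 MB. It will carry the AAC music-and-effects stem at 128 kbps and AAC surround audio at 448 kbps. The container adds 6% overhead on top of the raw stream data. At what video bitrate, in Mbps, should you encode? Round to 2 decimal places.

30.15 Mbps

Budget: 2.5 GB = 20000.0 Mb.
Stream payload after overhead: 20000.0 / 1.06 = 18867.9 Mb.
10 min 14 s = 614 s
Total bitrate budget: 18867.9 Mb / 614 s = 30.730 Mbps.
Audio total: 128 + 448 = 576 kbps = 0.576 Mbps.
Video: 30.730 − 0.576 = 30.154 Mbps.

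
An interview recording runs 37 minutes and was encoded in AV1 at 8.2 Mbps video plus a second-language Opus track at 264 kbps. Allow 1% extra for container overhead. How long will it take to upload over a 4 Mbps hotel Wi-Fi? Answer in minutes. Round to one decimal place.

79.1 minutes

37 min = 2220 s
Audio: 264 kbps = 0.264 Mbps.
Total bitrate: 8.464 Mbps.
File: 8.464 Mbps × 2220 s = 18790.1 Mb.
With 1% container overhead: ×1.01. → 18978.0 Mb.
At 4 Mbps: 18978.0 / 4 = 4744.5 s ≈ 79.1 minutes.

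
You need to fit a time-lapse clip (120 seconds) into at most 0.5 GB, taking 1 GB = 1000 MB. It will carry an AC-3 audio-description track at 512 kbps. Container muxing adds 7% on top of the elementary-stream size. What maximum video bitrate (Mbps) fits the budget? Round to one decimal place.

30.6 Mbps

Budget: 0.5 GB = 4000.0 Mb.
Stream payload after overhead: 4000.0 / 1.07 = 3738.3 Mb.
Total bitrate budget: 3738.3 Mb / 120 s = 31.153 Mbps.
Audio: 512 kbps = 0.512 Mbps.
Video: 31.153 − 0.512 = 30.641 Mbps.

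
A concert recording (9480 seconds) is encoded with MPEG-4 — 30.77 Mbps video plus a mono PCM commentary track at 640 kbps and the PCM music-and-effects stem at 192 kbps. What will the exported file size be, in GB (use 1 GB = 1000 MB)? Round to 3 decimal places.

37.448 GB

Audio total: 640 + 192 = 832 kbps = 0.832 Mbps.
Total bitrate: 30.77 + 0.832 = 31.602 Mbps.
Stream data: 31.602 Mbps × 9480 s = 299587.0 Mb.
299,587 Mb ÷ 8 = 37,448 MB → 37.45 GB.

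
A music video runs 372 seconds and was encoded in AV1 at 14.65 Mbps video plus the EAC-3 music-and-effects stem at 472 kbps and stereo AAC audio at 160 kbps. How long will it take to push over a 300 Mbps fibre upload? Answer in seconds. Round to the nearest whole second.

19 seconds

Audio total: 472 + 160 = 632 kbps = 0.632 Mbps.
Total bitrate: 15.282 Mbps.
File: 15.282 Mbps × 372 s = 5684.9 Mb.
At 300 Mbps: 5684.9 / 300 = 18.9 s ≈ 18.9 seconds.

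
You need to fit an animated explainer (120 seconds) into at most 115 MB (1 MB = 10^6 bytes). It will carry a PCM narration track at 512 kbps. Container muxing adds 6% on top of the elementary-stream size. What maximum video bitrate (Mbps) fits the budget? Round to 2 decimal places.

6.72 Mbps

Budget: 115 MB = 920.0 Mb.
Stream payload after overhead: 920.0 / 1.06 = 867.9 Mb.
Total bitrate budget: 867.9 Mb / 120 s = 7.233 Mbps.
Audio: 512 kbps = 0.512 Mbps.
Video: 7.233 − 0.512 = 6.721 Mbps.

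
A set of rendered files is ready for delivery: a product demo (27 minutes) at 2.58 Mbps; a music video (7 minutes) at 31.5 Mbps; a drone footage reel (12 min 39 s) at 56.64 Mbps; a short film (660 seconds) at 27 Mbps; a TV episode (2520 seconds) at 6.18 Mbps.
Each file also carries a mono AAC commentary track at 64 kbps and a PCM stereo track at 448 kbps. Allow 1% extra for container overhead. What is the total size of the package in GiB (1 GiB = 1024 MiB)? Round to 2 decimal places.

Audio total: 64 + 448 = 512 kbps = 0.512 Mbps.
product demo: 3.092 Mbps × 1620 s × 1.01 = 5059.1 Mb
music video: 32.012 Mbps × 420 s × 1.01 = 13579.5 Mb
drone footage reel: 57.152 Mbps × 759 s × 1.01 = 43812.2 Mb
short film: 27.512 Mbps × 660 s × 1.01 = 18339.5 Mb
TV episode: 6.692 Mbps × 2520 s × 1.01 = 17032.5 Mb
Total: 97822.8 Mb = 12227.8 MB.
= 11.39 GiB.

11.39 GiB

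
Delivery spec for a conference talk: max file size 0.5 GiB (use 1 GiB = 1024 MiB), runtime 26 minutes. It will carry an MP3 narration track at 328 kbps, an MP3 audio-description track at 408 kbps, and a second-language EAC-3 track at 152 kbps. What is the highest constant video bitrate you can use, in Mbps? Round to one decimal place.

Budget: 0.5 GiB = 4295.0 Mb.
26 min = 1560 s
Total bitrate budget: 4295.0 Mb / 1560 s = 2.753 Mbps.
Audio total: 328 + 408 + 152 = 888 kbps = 0.888 Mbps.
Video: 2.753 − 0.888 = 1.865 Mbps.

1.9 Mbps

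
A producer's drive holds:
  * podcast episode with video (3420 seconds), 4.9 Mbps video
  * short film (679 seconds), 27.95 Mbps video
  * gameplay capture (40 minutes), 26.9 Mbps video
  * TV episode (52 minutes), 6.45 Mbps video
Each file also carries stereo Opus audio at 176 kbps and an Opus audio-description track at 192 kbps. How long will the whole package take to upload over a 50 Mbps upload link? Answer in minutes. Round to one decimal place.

Audio total: 176 + 192 = 368 kbps = 0.368 Mbps.
podcast episode with video: 5.268 Mbps × 3420 s = 18016.6 Mb
short film: 28.318 Mbps × 679 s = 19227.9 Mb
gameplay capture: 27.268 Mbps × 2400 s = 65443.2 Mb
TV episode: 6.818 Mbps × 3120 s = 21272.2 Mb
Total: 123959.8 Mb = 15495.0 MB.
At 50 Mbps: 123959.8 / 50 = 2479 s ≈ 41.3 minutes.

41.3 minutes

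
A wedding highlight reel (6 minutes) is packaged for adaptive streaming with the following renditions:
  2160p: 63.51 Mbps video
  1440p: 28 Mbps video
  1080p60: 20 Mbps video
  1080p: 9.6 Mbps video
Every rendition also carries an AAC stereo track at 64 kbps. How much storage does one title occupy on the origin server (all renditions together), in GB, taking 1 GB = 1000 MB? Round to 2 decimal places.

5.46 GB

6 min = 360 s
Audio: 64 kbps = 0.064 Mbps.
Sum of rendition bitrates: (63.51+0.064) + (28+0.064) + (20+0.064) + (9.6+0.064) = 121.366 Mbps.
× 360 s = 43,692 Mb = 5,461 MB = 5.461 GB.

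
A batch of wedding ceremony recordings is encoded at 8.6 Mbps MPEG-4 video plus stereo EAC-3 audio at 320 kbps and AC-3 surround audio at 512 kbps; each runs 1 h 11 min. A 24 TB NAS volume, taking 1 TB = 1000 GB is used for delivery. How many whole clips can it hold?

4778

1 h 11 min = 71 min = 4260 s
Audio total: 320 + 512 = 832 kbps = 0.832 Mbps.
Total bitrate: 9.432 Mbps.
Per item: 9.432 Mbps × 4260 s = 40,180 Mb = 5,023 MB.
Capacity: 24 TB = 192,000,000 Mb; 4778.46 items → 4778 complete.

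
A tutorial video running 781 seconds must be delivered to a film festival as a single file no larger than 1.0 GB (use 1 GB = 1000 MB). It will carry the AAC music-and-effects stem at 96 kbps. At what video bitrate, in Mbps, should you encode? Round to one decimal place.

Budget: 1.0 GB = 8000.0 Mb.
Total bitrate budget: 8000.0 Mb / 781 s = 10.243 Mbps.
Audio: 96 kbps = 0.096 Mbps.
Video: 10.243 − 0.096 = 10.147 Mbps.

10.1 Mbps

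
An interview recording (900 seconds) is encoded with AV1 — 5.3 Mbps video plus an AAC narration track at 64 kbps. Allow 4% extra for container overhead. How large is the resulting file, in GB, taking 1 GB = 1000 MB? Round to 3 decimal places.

0.628 GB

Audio: 64 kbps = 0.064 Mbps.
Total bitrate: 5.3 + 0.064 = 5.364 Mbps.
Stream data: 5.364 Mbps × 900 s = 4827.6 Mb.
With 4% container overhead: ×1.04.
5,021 Mb ÷ 8 = 627.6 MB → 0.6276 GB.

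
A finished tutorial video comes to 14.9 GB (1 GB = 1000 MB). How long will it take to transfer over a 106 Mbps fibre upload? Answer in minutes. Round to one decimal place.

File: 14.9 GB = 119200.0 Mb.
At 106 Mbps: 119200.0 / 106 = 1124.5 s ≈ 18.7 minutes.

18.7 minutes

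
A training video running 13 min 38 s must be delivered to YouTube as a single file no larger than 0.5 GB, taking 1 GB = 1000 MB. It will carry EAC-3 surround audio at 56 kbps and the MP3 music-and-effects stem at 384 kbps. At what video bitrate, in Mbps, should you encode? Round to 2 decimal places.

4.45 Mbps

Budget: 0.5 GB = 4000.0 Mb.
13 min 38 s = 818 s
Total bitrate budget: 4000.0 Mb / 818 s = 4.890 Mbps.
Audio total: 56 + 384 = 440 kbps = 0.440 Mbps.
Video: 4.890 − 0.440 = 4.450 Mbps.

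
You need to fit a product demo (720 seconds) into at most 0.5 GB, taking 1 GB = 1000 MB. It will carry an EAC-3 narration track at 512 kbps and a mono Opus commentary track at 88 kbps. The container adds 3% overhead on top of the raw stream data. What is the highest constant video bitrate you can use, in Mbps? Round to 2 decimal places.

4.79 Mbps

Budget: 0.5 GB = 4000.0 Mb.
Stream payload after overhead: 4000.0 / 1.03 = 3883.5 Mb.
Total bitrate budget: 3883.5 Mb / 720 s = 5.394 Mbps.
Audio total: 512 + 88 = 600 kbps = 0.600 Mbps.
Video: 5.394 − 0.600 = 4.794 Mbps.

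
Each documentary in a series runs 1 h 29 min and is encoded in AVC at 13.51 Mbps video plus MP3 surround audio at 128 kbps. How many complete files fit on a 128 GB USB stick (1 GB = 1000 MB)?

1 h 29 min = 89 min = 5340 s
Audio: 128 kbps = 0.128 Mbps.
Total bitrate: 13.638 Mbps.
Per item: 13.638 Mbps × 5340 s = 72,827 Mb = 9,103 MB.
Capacity: 128 GB = 1,024,000 Mb; 14.06 items → 14 complete.

14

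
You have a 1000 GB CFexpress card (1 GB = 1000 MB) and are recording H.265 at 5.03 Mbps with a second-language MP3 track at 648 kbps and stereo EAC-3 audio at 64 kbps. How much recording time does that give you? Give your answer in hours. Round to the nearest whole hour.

387 hours

Audio total: 648 + 64 = 712 kbps = 0.712 Mbps.
Total bitrate: 5.03 + 0.712 = 5.742 Mbps.
Capacity: 1000 GB = 8,000,000 Mb.
Recording time: 8,000,000 / 5.742 = 1,393,243 s ≈ 387 hours.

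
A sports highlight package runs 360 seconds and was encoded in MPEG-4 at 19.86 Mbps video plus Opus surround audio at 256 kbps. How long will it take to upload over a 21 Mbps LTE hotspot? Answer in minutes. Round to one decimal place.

Audio: 256 kbps = 0.256 Mbps.
Total bitrate: 20.116 Mbps.
File: 20.116 Mbps × 360 s = 7241.8 Mb.
At 21 Mbps: 7241.8 / 21 = 344.8 s ≈ 5.75 minutes.

5.7 minutes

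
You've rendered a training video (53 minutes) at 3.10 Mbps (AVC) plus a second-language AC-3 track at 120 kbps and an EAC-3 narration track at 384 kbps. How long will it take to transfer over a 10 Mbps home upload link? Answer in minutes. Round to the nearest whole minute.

19 minutes

53 min = 3180 s
Audio total: 120 + 384 = 504 kbps = 0.504 Mbps.
Total bitrate: 3.604 Mbps.
File: 3.604 Mbps × 3180 s = 11460.7 Mb.
At 10 Mbps: 11460.7 / 10 = 1146.1 s ≈ 19.1 minutes.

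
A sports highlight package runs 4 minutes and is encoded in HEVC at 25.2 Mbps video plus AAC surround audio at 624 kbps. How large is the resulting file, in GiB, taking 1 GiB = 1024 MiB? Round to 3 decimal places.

4 min = 240 s
Audio: 624 kbps = 0.624 Mbps.
Total bitrate: 25.2 + 0.624 = 25.824 Mbps.
Stream data: 25.824 Mbps × 240 s = 6197.8 Mb.
6,198 Mb = 774,720,000 bytes ÷ 1,073,741,824 = 0.7215 GiB.

0.722 GiB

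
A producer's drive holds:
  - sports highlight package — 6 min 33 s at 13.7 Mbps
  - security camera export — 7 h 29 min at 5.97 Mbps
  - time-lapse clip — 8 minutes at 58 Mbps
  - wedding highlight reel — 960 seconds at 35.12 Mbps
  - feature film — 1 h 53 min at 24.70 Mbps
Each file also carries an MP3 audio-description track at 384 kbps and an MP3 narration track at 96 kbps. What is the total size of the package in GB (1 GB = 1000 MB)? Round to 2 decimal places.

51.54 GB

Audio total: 384 + 96 = 480 kbps = 0.480 Mbps.
sports highlight package: 14.180 Mbps × 393 s = 5572.7 Mb
security camera export: 6.450 Mbps × 26940 s = 173763.0 Mb
time-lapse clip: 58.480 Mbps × 480 s = 28070.4 Mb
wedding highlight reel: 35.600 Mbps × 960 s = 34176.0 Mb
feature film: 25.180 Mbps × 6780 s = 170720.4 Mb
Total: 412302.5 Mb = 51537.8 MB.
= 51.54 GB.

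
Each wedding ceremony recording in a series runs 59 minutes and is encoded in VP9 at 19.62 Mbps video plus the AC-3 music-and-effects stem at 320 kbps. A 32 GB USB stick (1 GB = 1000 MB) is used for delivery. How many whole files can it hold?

59 min = 3540 s
Audio: 320 kbps = 0.320 Mbps.
Total bitrate: 19.940 Mbps.
Per item: 19.940 Mbps × 3540 s = 70,588 Mb = 8,823 MB.
Capacity: 32 GB = 256,000 Mb; 3.63 items → 3 complete.

3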